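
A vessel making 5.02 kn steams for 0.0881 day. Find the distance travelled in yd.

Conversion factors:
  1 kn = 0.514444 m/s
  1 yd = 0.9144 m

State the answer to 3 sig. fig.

2.15×10⁴ yd

5.02 kn × 0.514444 = 2.58251 m/s
0.0881 day × 86400 = 7611.84 s
d = v × t = 2.58251 m/s × 7611.84 s = 19657.7 m
19657.7 m ÷ (0.9144 m/yd) = 21497.9 yd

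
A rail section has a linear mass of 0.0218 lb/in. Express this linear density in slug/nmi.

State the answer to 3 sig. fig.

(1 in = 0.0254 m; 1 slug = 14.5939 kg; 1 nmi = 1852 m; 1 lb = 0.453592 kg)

49.4 slug/nmi

0.0218 lb/in × 0.453592 kg/lb ÷ 0.0254 m/in = 0.389303 kg/m
0.389303 kg/m ÷ 14.5939 kg/slug × 1852 m/nmi = 49.4035 slug/nmi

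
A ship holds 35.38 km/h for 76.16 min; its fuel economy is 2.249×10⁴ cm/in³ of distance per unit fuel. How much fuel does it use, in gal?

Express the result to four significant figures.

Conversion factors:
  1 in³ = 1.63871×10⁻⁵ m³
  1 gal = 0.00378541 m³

0.8644 gal

35.38 km/h → 9.82778 m/s
76.16 min → 4569.6 s
d = v × t = 9.82778 × 4569.6 = 44909 m
2.249×10⁴ cm/in³ → 1.37242×10⁷ m/m³
V = d / (distance per unit fuel) = 44909 / 1.37242×10⁷ = 0.00327225 m³
In gal: 0.00327225 / 0.00378541 = 0.864437 gal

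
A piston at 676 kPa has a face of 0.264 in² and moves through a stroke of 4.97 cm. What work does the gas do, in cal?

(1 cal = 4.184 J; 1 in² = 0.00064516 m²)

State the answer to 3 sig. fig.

676 kPa → 676000 Pa
0.264 in² → 1.70322×10⁻⁴ m²
F = P × A = 676000 × 1.70322×10⁻⁴ = 115.138 N
4.97 cm → 0.0497 m
W = F × d = 115.138 × 0.0497 = 5.72236 J
In cal: 5.72236 / 4.184 = 1.36768 cal

1.37 cal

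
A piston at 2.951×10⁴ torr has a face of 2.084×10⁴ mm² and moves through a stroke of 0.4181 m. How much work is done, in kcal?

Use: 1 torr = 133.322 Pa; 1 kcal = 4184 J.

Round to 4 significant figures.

8.193 kcal

2.951×10⁴ torr → 3.93433×10⁶ Pa
2.084×10⁴ mm² → 0.02084 m²
F = P × A = 3.93433×10⁶ × 0.02084 = 81991.4 N
W = F × d = 81991.4 × 0.4181 = 34280.6 J
In kcal: 34280.6 / 4184 = 8.19326 kcal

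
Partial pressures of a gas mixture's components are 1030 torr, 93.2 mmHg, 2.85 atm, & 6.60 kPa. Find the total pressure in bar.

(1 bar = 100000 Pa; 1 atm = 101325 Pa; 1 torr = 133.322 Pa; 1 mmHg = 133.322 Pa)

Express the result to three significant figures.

1030 torr × 133.322 = 137322 Pa
93.2 mmHg × 133.322 = 12425.6 Pa
2.85 atm × 101325 = 288776 Pa
6.60 kPa × 1000 = 6600 Pa
Sum: 137322 + 12425.6 + 288776 + 6600 = 445124 Pa
In bar: 445124 / 100000 = 4.45124 bar

4.45 bar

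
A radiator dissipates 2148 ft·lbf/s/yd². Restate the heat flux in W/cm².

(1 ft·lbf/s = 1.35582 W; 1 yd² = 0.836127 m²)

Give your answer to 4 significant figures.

2148 ft·lbf/s/yd² × 1.35582 W/ft·lbf/s ÷ 0.836127 m²/yd² = 3483.08 W/m²
3483.08 W/m² × 0.0001 m²/cm² = 0.348308 W/cm²

0.3483 W/cm²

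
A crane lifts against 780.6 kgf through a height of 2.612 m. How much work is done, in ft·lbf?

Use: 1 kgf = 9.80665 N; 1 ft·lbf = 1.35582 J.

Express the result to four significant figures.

1.475×10⁴ ft·lbf

780.6 kgf × 9.80665 = 7655.07 N
W = F × d = 7655.07 N × 2.612 m = 19995 J
19995 J ÷ (1.35582 J/ft·lbf) = 14747.5 ft·lbf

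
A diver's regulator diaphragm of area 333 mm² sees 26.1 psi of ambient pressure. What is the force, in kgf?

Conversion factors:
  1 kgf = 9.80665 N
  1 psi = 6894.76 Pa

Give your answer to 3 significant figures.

26.1 psi × 6894.76 = 179953 Pa
333 mm² × 10⁻⁶ = 3.33×10⁻⁴ m²
F = P × A = 179953 Pa × 3.33×10⁻⁴ m² = 59.9243 N
59.9243 N ÷ (9.80665 N/kgf) = 6.11058 kgf

6.11 kgf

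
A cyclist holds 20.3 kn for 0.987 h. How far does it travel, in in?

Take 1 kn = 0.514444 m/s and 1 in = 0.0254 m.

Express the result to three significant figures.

1.46×10⁶ in

20.3 kn × 0.514444 = 10.4432 m/s
0.987 h × 3600 = 3553.2 s
d = v × t = 10.4432 m/s × 3553.2 s = 37106.8 m
37106.8 m ÷ (0.0254 m/in) = 1.4609×10⁶ in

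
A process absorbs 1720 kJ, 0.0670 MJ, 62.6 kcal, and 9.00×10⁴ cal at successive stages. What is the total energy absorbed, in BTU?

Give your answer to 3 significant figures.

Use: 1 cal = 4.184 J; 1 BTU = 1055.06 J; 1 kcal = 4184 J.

1720 kJ × 1000 → 1.72×10⁶ J
0.0670 MJ × 1000000 → 67000 J
62.6 kcal × 4184 → 261918 J
9.00×10⁴ cal × 4.184 → 376560 J
Combined: 1.72×10⁶ + 67000 + 261918 + 376560 = 2.42548×10⁶ J
In BTU: 2.42548×10⁶ / 1055.06 = 2298.9 BTU

2300 BTU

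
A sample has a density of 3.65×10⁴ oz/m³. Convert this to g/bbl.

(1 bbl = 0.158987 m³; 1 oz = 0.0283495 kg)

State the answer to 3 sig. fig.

1.65×10⁵ g/bbl

3.65×10⁴ oz/m³ × 0.0283495 kg/oz = 1034.76 kg/m³
1034.76 kg/m³ ÷ 0.001 kg/g × 0.158987 m³/bbl = 164513 g/bbl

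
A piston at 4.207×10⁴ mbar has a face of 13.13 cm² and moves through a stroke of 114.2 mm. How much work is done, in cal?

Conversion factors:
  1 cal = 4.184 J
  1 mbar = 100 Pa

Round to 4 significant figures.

4.207×10⁴ mbar → 4.207×10⁶ Pa
13.13 cm² → 0.001313 m²
F = P × A = 4.207×10⁶ × 0.001313 = 5523.79 N
114.2 mm → 0.1142 m
W = F × d = 5523.79 × 0.1142 = 630.817 J
In cal: 630.817 / 4.184 = 150.769 cal

150.8 cal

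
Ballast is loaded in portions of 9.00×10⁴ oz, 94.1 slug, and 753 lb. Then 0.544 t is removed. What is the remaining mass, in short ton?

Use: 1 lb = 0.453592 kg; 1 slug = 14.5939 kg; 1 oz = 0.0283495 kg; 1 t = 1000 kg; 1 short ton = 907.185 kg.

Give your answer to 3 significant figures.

9.00×10⁴ oz × 0.0283495 = 2551.46 kg
94.1 slug × 14.5939 = 1373.29 kg
753 lb × 0.453592 = 341.555 kg
0.544 t × 1000 = 544 kg
Sum: 2551.46 + 1373.29 + 341.555 − 544 = 3722.3 kg
In short ton: 3722.3 / 907.185 = 4.10313 short ton

4.10 short ton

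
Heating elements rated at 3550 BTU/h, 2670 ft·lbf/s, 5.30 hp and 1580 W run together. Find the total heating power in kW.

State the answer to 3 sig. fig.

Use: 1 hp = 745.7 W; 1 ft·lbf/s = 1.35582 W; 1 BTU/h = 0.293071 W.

10.2 kW

3550 BTU/h × 0.293071 → 1040.4 W
2670 ft·lbf/s × 1.35582 → 3620.04 W
5.30 hp × 745.7 → 3952.21 W
1580 W (already W)
Combined: 1040.4 + 3620.04 + 3952.21 + 1580 = 10192.6 W
In kW: 10192.6 / 1000 = 10.1926 kW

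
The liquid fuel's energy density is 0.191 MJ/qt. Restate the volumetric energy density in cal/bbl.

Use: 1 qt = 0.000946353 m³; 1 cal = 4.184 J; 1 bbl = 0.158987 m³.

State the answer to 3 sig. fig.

7.67×10⁶ cal/bbl

0.191 MJ/qt × 1000000 J/MJ ÷ 0.000946353 m³/qt = 2.01827×10⁸ J/m³
2.01827×10⁸ J/m³ ÷ 4.184 J/cal × 0.158987 m³/bbl = 7.66918×10⁶ cal/bbl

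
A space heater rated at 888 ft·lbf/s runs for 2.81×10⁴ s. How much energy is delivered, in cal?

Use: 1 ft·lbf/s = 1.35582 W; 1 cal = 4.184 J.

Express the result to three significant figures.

8.09×10⁶ cal

888 ft·lbf/s × 1.35582 → 1203.97 W
E = P × t = 1203.97 W × 28100 s = 3.38316×10⁷ J
3.38316×10⁷ J ÷ (4.184 J/cal) = 8.08595×10⁶ cal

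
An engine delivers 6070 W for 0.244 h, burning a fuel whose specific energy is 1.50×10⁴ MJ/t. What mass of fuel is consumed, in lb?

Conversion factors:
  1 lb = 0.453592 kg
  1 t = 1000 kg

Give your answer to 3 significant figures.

0.244 h → 878.4 s
E = P × t = 6070 × 878.4 = 5.33189×10⁶ J
1.50×10⁴ MJ/t → 1.5×10⁷ J/kg
m = E / e_s = 5.33189×10⁶ / 1.5×10⁷ = 0.355459 kg
In lb: 0.355459 / 0.453592 = 0.783654 lb

0.784 lb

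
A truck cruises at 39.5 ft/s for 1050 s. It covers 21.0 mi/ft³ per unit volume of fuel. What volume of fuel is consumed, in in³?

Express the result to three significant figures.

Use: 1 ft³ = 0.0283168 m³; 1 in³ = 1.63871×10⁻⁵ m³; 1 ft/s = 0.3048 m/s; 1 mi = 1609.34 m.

39.5 ft/s → 12.0396 m/s
d = v × t = 12.0396 × 1050 = 12641.6 m
21.0 mi/ft³ → 1.1935×10⁶ m/m³
V = d / (distance per unit fuel) = 12641.6 / 1.1935×10⁶ = 0.010592 m³
In in³: 0.010592 / 1.63871×10⁻⁵ = 646.362 in³

646 in³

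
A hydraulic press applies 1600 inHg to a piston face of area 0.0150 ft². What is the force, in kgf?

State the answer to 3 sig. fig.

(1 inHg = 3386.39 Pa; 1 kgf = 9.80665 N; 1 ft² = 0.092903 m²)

770 kgf

1600 inHg × 3386.39 = 5.41822×10⁶ Pa
0.0150 ft² × 0.092903 = 0.00139354 m²
F = P × A = 5.41822×10⁶ Pa × 0.00139354 m² = 7550.51 N
7550.51 N ÷ (9.80665 N/kgf) = 769.938 kgf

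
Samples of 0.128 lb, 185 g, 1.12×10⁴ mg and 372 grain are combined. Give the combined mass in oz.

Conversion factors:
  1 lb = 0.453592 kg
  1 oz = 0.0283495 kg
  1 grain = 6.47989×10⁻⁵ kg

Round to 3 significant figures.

9.82 oz

0.128 lb × 0.453592 = 0.0580598 kg
185 g × 0.001 = 0.185 kg
1.12×10⁴ mg × 10⁻⁶ = 0.0112 kg
372 grain × 6.47989×10⁻⁵ = 0.0241052 kg
Total: 0.0580598 + 0.185 + 0.0112 + 0.0241052 = 0.278365 kg
In oz: 0.278365 / 0.0283495 = 9.81904 oz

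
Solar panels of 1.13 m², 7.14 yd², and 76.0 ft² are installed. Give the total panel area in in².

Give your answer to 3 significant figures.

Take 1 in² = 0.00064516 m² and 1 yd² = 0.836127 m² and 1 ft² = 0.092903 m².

2.19×10⁴ in²

1.13 m² (already m²)
7.14 yd² × 0.836127 → 5.96995 m²
76.0 ft² × 0.092903 → 7.06063 m²
Combined: 1.13 + 5.96995 + 7.06063 = 14.1606 m²
In in²: 14.1606 / 0.00064516 = 21949 in²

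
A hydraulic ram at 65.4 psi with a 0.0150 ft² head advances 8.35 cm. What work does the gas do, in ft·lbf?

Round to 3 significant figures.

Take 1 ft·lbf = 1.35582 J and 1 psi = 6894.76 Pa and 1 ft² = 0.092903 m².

38.7 ft·lbf

65.4 psi → 450917 Pa
0.0150 ft² → 0.00139354 m²
F = P × A = 450917 × 0.00139354 = 628.371 N
8.35 cm → 0.0835 m
W = F × d = 628.371 × 0.0835 = 52.469 J
In ft·lbf: 52.469 / 1.35582 = 38.6991 ft·lbf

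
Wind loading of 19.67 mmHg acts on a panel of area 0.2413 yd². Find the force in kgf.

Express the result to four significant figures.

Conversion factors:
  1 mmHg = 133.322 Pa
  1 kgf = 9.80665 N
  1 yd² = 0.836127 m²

19.67 mmHg × 133.322 → 2622.44 Pa
0.2413 yd² × 0.836127 → 0.201757 m²
F = P × A = 2622.44 Pa × 0.201757 m² = 529.096 N
529.096 N ÷ (9.80665 N/kgf) = 53.9528 kgf

53.95 kgf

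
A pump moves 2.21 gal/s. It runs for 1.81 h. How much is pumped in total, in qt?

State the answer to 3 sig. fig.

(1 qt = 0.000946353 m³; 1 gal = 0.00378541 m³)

5.76×10⁴ qt

2.21 gal/s → 0.00836576 m³/s
1.81 h → 6516 s
V = Q × t = 0.00836576 × 6516 = 54.5113 m³
In qt: 54.5113 / 0.000946353 = 57601.4 qt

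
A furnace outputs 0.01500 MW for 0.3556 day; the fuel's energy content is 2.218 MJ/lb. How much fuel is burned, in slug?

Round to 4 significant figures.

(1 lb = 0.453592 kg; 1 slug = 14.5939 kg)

0.01500 MW → 15000 W
0.3556 day → 30723.8 s
E = P × t = 15000 × 30723.8 = 4.60857×10⁸ J
2.218 MJ/lb → 4.88986×10⁶ J/kg
m = E / e_s = 4.60857×10⁸ / 4.88986×10⁶ = 94.2475 kg
In slug: 94.2475 / 14.5939 = 6.45801 slug

6.458 slug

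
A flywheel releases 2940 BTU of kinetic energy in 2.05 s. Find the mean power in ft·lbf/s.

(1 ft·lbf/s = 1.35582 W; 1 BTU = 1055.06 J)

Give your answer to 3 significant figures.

2940 BTU × 1055.06 = 3.10188×10⁶ J
P = E / t = 3.10188×10⁶ J / 2.05 s = 1.51311×10⁶ W
1.51311×10⁶ W ÷ (1.35582 W/ft·lbf/s) = 1.11601×10⁶ ft·lbf/s

1.12×10⁶ ft·lbf/s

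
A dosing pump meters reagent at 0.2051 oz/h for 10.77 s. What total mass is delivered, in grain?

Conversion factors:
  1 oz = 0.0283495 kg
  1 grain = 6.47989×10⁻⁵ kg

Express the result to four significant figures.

0.2051 oz/h → 1.61513×10⁻⁶ kg/s
m = ṁ × t = 1.61513×10⁻⁶ × 10.77 = 1.7395×10⁻⁵ kg
In grain: 1.7395×10⁻⁵ / 6.47989×10⁻⁵ = 0.268446 grain

0.2684 grain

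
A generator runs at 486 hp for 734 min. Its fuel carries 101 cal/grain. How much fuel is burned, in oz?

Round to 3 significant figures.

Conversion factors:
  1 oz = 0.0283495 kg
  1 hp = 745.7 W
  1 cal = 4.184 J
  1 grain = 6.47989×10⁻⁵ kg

486 hp → 362410 W
734 min → 44040 s
E = P × t = 362410 × 44040 = 1.59605×10¹⁰ J
101 cal/grain → 6.52147×10⁶ J/kg
m = E / e_s = 1.59605×10¹⁰ / 6.52147×10⁶ = 2447.38 kg
In oz: 2447.38 / 0.0283495 = 86328.9 oz

8.63×10⁴ oz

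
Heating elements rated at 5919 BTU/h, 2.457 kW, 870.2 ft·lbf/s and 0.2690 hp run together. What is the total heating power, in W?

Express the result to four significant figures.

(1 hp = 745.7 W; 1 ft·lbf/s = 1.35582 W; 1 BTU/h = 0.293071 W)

5572 W

5919 BTU/h × 0.293071 → 1734.69 W
2.457 kW × 1000 → 2457 W
870.2 ft·lbf/s × 1.35582 → 1179.83 W
0.2690 hp × 745.7 → 200.593 W
Combined: 1734.69 + 2457 + 1179.83 + 200.593 = 5572.11 W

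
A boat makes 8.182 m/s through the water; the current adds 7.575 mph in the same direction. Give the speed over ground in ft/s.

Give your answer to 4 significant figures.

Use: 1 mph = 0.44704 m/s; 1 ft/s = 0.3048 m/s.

8.182 m/s (already m/s)
7.575 mph × 0.44704 = 3.38633 m/s
Sum: 8.182 + 3.38633 = 11.5683 m/s
In ft/s: 11.5683 / 0.3048 = 37.9537 ft/s

37.95 ft/s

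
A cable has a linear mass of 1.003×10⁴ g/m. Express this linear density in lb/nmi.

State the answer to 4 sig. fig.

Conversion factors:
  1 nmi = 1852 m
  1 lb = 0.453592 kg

4.095×10⁴ lb/nmi

1.003×10⁴ g/m × 0.001 kg/g = 10.03 kg/m
10.03 kg/m ÷ 0.453592 kg/lb × 1852 m/nmi = 40952.1 lb/nmi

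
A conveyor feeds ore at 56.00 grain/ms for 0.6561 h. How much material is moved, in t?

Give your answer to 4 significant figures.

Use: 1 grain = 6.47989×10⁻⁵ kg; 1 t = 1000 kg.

56.00 grain/ms → 3.62874 kg/s
0.6561 h → 2361.96 s
m = ṁ × t = 3.62874 × 2361.96 = 8570.94 kg
In t: 8570.94 / 1000 = 8.57094 t

8.571 t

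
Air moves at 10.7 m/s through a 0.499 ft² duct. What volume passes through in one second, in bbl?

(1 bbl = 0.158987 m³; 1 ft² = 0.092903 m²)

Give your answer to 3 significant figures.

3.12 bbl

0.499 ft² × 0.092903 = 0.0463586 m²
V = v × A × t = 10.7 m/s × 0.0463586 m² × 1 s = 0.496037 m³
0.496037 m³ ÷ (0.158987 m³/bbl) = 3.11998 bbl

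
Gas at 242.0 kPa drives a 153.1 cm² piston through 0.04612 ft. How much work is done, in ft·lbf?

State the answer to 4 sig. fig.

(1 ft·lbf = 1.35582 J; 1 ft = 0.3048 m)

38.41 ft·lbf

242.0 kPa → 242000 Pa
153.1 cm² → 0.01531 m²
F = P × A = 242000 × 0.01531 = 3705.02 N
0.04612 ft → 0.0140574 m
W = F × d = 3705.02 × 0.0140574 = 52.0829 J
In ft·lbf: 52.0829 / 1.35582 = 38.4143 ft·lbf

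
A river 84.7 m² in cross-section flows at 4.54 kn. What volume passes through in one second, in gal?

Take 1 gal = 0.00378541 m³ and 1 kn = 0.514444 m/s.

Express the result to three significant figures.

4.54 kn × 0.514444 = 2.33558 m/s
V = v × A × t = 2.33558 m/s × 84.7 m² × 1 s = 197.824 m³
197.824 m³ ÷ (0.00378541 m³/gal) = 52259.6 gal

5.23×10⁴ gal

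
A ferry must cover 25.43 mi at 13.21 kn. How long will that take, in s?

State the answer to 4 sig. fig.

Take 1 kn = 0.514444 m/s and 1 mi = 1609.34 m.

6022 s

25.43 mi × 1609.34 = 40925.5 m
13.21 kn × 0.514444 = 6.79581 m/s
t = d / v = 40925.5 m / 6.79581 m/s = 6022.17 s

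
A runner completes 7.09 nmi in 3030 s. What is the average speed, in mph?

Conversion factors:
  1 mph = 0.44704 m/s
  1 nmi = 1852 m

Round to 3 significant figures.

9.69 mph

7.09 nmi × 1852 = 13130.7 m
v = d / t = 13130.7 m / 3030 s = 4.33356 m/s
4.33356 m/s ÷ (0.44704 m/s/mph) = 9.6939 mph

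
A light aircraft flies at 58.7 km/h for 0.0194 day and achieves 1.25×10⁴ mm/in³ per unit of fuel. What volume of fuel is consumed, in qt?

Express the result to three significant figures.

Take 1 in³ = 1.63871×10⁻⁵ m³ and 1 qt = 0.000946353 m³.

58.7 km/h → 16.3056 m/s
0.0194 day → 1676.16 s
d = v × t = 16.3056 × 1676.16 = 27330.8 m
1.25×10⁴ mm/in³ → 762795 m/m³
V = d / (distance per unit fuel) = 27330.8 / 762795 = 0.0358298 m³
In qt: 0.0358298 / 0.000946353 = 37.8609 qt

37.9 qt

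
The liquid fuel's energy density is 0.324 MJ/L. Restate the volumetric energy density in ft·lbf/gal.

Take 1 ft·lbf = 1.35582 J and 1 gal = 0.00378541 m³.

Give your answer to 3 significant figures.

0.324 MJ/L × 1000000 J/MJ ÷ 0.001 m³/L = 3.24×10⁸ J/m³
3.24×10⁸ J/m³ ÷ 1.35582 J/ft·lbf × 0.00378541 m³/gal = 904599 ft·lbf/gal

9.05×10⁵ ft·lbf/gal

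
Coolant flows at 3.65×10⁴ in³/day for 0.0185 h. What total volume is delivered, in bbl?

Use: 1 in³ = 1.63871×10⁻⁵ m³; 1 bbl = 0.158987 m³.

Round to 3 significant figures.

0.00290 bbl

3.65×10⁴ in³/day → 6.92279×10⁻⁶ m³/s
0.0185 h → 66.6 s
V = Q × t = 6.92279×10⁻⁶ × 66.6 = 4.61058×10⁻⁴ m³
In bbl: 4.61058×10⁻⁴ / 0.158987 = 0.00289997 bbl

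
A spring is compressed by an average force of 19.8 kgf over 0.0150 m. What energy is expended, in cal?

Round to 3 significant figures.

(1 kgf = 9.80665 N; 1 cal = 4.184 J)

19.8 kgf × 9.80665 → 194.172 N
W = F × d = 194.172 N × 0.015 m = 2.91258 J
2.91258 J ÷ (4.184 J/cal) = 0.696123 cal

0.696 cal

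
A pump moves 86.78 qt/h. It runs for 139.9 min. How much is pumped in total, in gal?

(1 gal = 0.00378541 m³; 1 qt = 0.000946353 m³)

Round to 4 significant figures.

86.78 qt/h → 2.28124×10⁻⁵ m³/s
139.9 min → 8394 s
V = Q × t = 2.28124×10⁻⁵ × 8394 = 0.191487 m³
In gal: 0.191487 / 0.00378541 = 50.5855 gal

50.59 gal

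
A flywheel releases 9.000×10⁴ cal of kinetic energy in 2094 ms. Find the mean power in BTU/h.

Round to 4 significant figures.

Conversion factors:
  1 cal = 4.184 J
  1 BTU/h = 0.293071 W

9.000×10⁴ cal × 4.184 → 376560 J
2094 ms × 0.001 → 2.094 s
P = E / t = 376560 J / 2.094 s = 179828 W
179828 W ÷ (0.293071 W/BTU/h) = 613599 BTU/h

6.136×10⁵ BTU/h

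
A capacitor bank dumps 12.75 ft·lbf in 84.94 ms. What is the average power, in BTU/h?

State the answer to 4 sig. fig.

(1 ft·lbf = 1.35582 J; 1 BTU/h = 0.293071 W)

12.75 ft·lbf × 1.35582 = 17.2867 J
84.94 ms × 0.001 = 0.08494 s
P = E / t = 17.2867 J / 0.08494 s = 203.517 W
203.517 W ÷ (0.293071 W/BTU/h) = 694.429 BTU/h

694.4 BTU/h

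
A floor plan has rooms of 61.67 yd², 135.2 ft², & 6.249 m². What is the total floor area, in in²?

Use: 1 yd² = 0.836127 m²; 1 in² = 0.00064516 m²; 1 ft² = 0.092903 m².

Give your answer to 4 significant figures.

1.091×10⁵ in²

61.67 yd² × 0.836127 = 51.564 m²
135.2 ft² × 0.092903 = 12.5605 m²
6.249 m² (already m²)
Total: 51.564 + 12.5605 + 6.249 = 70.3735 m²
In in²: 70.3735 / 0.00064516 = 109079 in²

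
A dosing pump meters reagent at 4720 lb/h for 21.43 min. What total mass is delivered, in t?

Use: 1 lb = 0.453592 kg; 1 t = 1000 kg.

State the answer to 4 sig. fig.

0.7647 t

4720 lb/h → 0.59471 kg/s
21.43 min → 1285.8 s
m = ṁ × t = 0.59471 × 1285.8 = 764.678 kg
In t: 764.678 / 1000 = 0.764678 t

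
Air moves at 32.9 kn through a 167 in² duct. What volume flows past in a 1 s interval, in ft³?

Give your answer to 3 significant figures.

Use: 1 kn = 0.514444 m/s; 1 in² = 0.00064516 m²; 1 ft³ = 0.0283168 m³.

64.4 ft³

32.9 kn × 0.514444 → 16.9252 m/s
167 in² × 0.00064516 → 0.107742 m²
V = v × A × t = 16.9252 m/s × 0.107742 m² × 1 s = 1.82355 m³
1.82355 m³ ÷ (0.0283168 m³/ft³) = 64.3982 ft³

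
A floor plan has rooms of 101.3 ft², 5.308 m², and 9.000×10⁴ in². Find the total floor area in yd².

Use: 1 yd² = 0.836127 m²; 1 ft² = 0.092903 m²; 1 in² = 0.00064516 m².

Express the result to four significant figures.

101.3 ft² × 0.092903 = 9.41107 m²
5.308 m² (already m²)
9.000×10⁴ in² × 0.00064516 = 58.0644 m²
Sum: 9.41107 + 5.308 + 58.0644 = 72.7835 m²
In yd²: 72.7835 / 0.836127 = 87.0484 yd²

87.05 yd²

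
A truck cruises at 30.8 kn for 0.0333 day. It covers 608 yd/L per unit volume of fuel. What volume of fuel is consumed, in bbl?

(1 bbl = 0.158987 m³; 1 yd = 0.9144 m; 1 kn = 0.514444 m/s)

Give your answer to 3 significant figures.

30.8 kn → 15.8449 m/s
0.0333 day → 2877.12 s
d = v × t = 15.8449 × 2877.12 = 45587.7 m
608 yd/L → 555955 m/m³
V = d / (distance per unit fuel) = 45587.7 / 555955 = 0.0819989 m³
In bbl: 0.0819989 / 0.158987 = 0.515759 bbl

0.516 bbl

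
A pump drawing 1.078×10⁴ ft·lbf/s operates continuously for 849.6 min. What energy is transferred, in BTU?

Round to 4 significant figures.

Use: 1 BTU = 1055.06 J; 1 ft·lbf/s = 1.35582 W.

7.062×10⁵ BTU

1.078×10⁴ ft·lbf/s × 1.35582 → 14615.7 W
849.6 min × 60 → 50976 s
E = P × t = 14615.7 W × 50976 s = 7.4505×10⁸ J
7.4505×10⁸ J ÷ (1055.06 J/BTU) = 706168 BTU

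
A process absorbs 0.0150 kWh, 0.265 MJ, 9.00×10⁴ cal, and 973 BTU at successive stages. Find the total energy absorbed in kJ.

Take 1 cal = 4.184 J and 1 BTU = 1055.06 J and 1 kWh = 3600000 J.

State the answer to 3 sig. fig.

0.0150 kWh × 3600000 = 54000 J
0.265 MJ × 1000000 = 265000 J
9.00×10⁴ cal × 4.184 = 376560 J
973 BTU × 1055.06 = 1.02657×10⁶ J
Sum: 54000 + 265000 + 376560 + 1.02657×10⁶ = 1.72213×10⁶ J
In kJ: 1.72213×10⁶ / 1000 = 1722.13 kJ

1720 kJ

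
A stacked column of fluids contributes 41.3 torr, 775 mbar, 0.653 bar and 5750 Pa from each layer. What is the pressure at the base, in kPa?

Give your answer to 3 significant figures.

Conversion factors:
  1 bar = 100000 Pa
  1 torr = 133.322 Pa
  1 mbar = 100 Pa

41.3 torr × 133.322 → 5506.2 Pa
775 mbar × 100 → 77500 Pa
0.653 bar × 100000 → 65300 Pa
5750 Pa (already Pa)
Sum: 5506.2 + 77500 + 65300 + 5750 = 154056 Pa
In kPa: 154056 / 1000 = 154.056 kPa

154 kPa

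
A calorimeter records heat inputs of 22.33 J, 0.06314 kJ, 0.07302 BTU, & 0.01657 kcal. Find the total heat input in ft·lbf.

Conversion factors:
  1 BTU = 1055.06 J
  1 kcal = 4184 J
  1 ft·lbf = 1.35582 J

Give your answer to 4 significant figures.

22.33 J (already J)
0.06314 kJ × 1000 = 63.14 J
0.07302 BTU × 1055.06 = 77.0405 J
0.01657 kcal × 4184 = 69.3289 J
Combined: 22.33 + 63.14 + 77.0405 + 69.3289 = 231.839 J
In ft·lbf: 231.839 / 1.35582 = 170.995 ft·lbf

171.0 ft·lbf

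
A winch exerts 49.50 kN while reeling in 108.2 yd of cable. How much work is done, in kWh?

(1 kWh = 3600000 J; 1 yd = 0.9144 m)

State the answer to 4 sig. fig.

49.50 kN × 1000 → 49500 N
108.2 yd × 0.9144 → 98.9381 m
W = F × d = 49500 N × 98.9381 m = 4.89744×10⁶ J
4.89744×10⁶ J ÷ (3600000 J/kWh) = 1.3604 kWh

1.360 kWh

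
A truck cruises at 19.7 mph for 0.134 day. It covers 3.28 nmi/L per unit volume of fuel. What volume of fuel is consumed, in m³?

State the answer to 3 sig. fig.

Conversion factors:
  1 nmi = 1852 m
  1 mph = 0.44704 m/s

19.7 mph → 8.80669 m/s
0.134 day → 11577.6 s
d = v × t = 8.80669 × 11577.6 = 101960 m
3.28 nmi/L → 6.07456×10⁶ m/m³
V = d / (distance per unit fuel) = 101960 / 6.07456×10⁶ = 0.0167848 m³

0.0168 m³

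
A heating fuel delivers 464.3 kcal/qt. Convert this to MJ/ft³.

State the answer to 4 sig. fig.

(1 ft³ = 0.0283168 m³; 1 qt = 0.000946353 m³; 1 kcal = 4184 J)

464.3 kcal/qt × 4184 J/kcal ÷ 0.000946353 m³/qt = 2.05276×10⁹ J/m³
2.05276×10⁹ J/m³ ÷ 1000000 J/MJ × 0.0283168 m³/ft³ = 58.1276 MJ/ft³

58.13 MJ/ft³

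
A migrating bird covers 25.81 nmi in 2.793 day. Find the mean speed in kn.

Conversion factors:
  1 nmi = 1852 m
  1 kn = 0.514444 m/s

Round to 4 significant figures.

0.3850 kn

25.81 nmi × 1852 → 47800.1 m
2.793 day × 86400 → 241315 s
v = d / t = 47800.1 m / 241315 s = 0.198082 m/s
0.198082 m/s ÷ (0.514444 m/s/kn) = 0.385041 kn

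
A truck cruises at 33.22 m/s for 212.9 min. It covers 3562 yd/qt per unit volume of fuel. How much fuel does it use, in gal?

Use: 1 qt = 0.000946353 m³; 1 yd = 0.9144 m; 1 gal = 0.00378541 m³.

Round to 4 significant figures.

212.9 min → 12774 s
d = v × t = 33.22 × 12774 = 424352 m
3562 yd/qt → 3.44173×10⁶ m/m³
V = d / (distance per unit fuel) = 424352 / 3.44173×10⁶ = 0.123296 m³
In gal: 0.123296 / 0.00378541 = 32.5714 gal

32.57 gal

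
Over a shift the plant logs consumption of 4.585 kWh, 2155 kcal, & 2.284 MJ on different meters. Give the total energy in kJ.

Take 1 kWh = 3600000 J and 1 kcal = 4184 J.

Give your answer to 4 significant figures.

4.585 kWh × 3600000 = 1.6506×10⁷ J
2155 kcal × 4184 = 9.01652×10⁶ J
2.284 MJ × 1000000 = 2.284×10⁶ J
Total: 1.6506×10⁷ + 9.01652×10⁶ + 2.284×10⁶ = 2.78065×10⁷ J
In kJ: 2.78065×10⁷ / 1000 = 27806.5 kJ

2.781×10⁴ kJ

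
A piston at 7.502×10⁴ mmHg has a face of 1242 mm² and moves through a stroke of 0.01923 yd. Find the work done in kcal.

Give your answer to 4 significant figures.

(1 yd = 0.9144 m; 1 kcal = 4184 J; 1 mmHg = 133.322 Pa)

7.502×10⁴ mmHg → 1.00018×10⁷ Pa
1242 mm² → 0.001242 m²
F = P × A = 1.00018×10⁷ × 0.001242 = 12422.2 N
0.01923 yd → 0.0175839 m
W = F × d = 12422.2 × 0.0175839 = 218.431 J
In kcal: 218.431 / 4184 = 0.0522063 kcal

0.05221 kcal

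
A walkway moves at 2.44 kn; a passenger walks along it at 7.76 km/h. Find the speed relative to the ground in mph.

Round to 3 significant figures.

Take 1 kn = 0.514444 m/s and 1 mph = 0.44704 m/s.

2.44 kn × 0.514444 → 1.25524 m/s
7.76 km/h × (1/3.6) → 2.15556 m/s
Total: 1.25524 + 2.15556 = 3.4108 m/s
In mph: 3.4108 / 0.44704 = 7.62974 mph

7.63 mph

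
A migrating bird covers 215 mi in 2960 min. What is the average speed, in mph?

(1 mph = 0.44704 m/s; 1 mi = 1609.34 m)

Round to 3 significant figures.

215 mi × 1609.34 → 346008 m
2960 min × 60 → 177600 s
v = d / t = 346008 m / 177600 s = 1.94824 m/s
1.94824 m/s ÷ (0.44704 m/s/mph) = 4.35809 mph

4.36 mph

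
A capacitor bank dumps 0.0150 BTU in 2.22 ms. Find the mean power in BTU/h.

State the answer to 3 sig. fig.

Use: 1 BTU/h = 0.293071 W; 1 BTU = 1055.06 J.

0.0150 BTU × 1055.06 → 15.8259 J
2.22 ms × 0.001 → 0.00222 s
P = E / t = 15.8259 J / 0.00222 s = 7128.78 W
7128.78 W ÷ (0.293071 W/BTU/h) = 24324.4 BTU/h

2.43×10⁴ BTU/h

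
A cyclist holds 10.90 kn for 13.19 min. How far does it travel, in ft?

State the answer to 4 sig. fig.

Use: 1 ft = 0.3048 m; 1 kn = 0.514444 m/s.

1.456×10⁴ ft

10.90 kn × 0.514444 = 5.60744 m/s
13.19 min × 60 = 791.4 s
d = v × t = 5.60744 m/s × 791.4 s = 4437.73 m
4437.73 m ÷ (0.3048 m/ft) = 14559.5 ft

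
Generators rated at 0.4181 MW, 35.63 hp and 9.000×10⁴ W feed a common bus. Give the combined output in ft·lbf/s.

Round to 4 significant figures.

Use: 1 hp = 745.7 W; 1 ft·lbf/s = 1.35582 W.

0.4181 MW × 1000000 = 418100 W
35.63 hp × 745.7 = 26569.3 W
9.000×10⁴ W (already W)
Combined: 418100 + 26569.3 + 90000 = 534669 W
In ft·lbf/s: 534669 / 1.35582 = 394351 ft·lbf/s

3.944×10⁵ ft·lbf/s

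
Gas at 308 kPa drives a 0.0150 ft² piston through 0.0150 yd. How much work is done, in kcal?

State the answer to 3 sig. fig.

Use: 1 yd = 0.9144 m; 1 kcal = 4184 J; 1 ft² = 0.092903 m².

308 kPa → 308000 Pa
0.0150 ft² → 0.00139354 m²
F = P × A = 308000 × 0.00139354 = 429.21 N
0.0150 yd → 0.013716 m
W = F × d = 429.21 × 0.013716 = 5.88704 J
In kcal: 5.88704 / 4184 = 0.00140704 kcal

0.00141 kcal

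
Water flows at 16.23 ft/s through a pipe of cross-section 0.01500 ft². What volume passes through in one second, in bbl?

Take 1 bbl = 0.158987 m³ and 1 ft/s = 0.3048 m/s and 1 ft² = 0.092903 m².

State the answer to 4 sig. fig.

16.23 ft/s × 0.3048 = 4.9469 m/s
0.01500 ft² × 0.092903 = 0.00139354 m²
V = v × A × t = 4.9469 m/s × 0.00139354 m² × 1 s = 0.0068937 m³
0.0068937 m³ ÷ (0.158987 m³/bbl) = 0.0433601 bbl

0.04336 bbl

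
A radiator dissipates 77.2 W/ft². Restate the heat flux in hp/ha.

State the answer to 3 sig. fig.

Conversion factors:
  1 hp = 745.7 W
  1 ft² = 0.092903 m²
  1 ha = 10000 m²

77.2 W/ft² ÷ 0.092903 m²/ft² = 830.974 W/m²
830.974 W/m² ÷ 745.7 W/hp × 10000 m²/ha = 11143.5 hp/ha

1.11×10⁴ hp/ha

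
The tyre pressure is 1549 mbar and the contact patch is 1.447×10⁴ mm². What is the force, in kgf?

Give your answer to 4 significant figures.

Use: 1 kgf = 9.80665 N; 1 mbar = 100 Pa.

1549 mbar × 100 → 154900 Pa
1.447×10⁴ mm² × 10⁻⁶ → 0.01447 m²
F = P × A = 154900 Pa × 0.01447 m² = 2241.4 N
2241.4 N ÷ (9.80665 N/kgf) = 228.559 kgf

228.6 kgf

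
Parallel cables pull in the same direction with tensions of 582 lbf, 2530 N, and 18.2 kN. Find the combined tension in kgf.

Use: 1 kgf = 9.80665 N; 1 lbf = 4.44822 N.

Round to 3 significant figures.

2380 kgf

582 lbf × 4.44822 → 2588.86 N
2530 N (already N)
18.2 kN × 1000 → 18200 N
Sum: 2588.86 + 2530 + 18200 = 23318.9 N
In kgf: 23318.9 / 9.80665 = 2377.87 kgf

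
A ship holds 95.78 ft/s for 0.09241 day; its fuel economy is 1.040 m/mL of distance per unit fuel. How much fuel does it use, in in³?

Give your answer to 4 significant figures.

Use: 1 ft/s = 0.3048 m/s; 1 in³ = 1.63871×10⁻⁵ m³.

1.368×10⁴ in³

95.78 ft/s → 29.1937 m/s
0.09241 day → 7984.22 s
d = v × t = 29.1937 × 7984.22 = 233089 m
1.040 m/mL → 1.04×10⁶ m/m³
V = d / (distance per unit fuel) = 233089 / 1.04×10⁶ = 0.224124 m³
In in³: 0.224124 / 1.63871×10⁻⁵ = 13676.9 in³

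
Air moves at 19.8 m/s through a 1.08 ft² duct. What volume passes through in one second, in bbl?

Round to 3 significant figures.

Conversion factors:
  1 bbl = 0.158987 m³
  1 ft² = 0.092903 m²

12.5 bbl

1.08 ft² × 0.092903 = 0.100335 m²
V = v × A × t = 19.8 m/s × 0.100335 m² × 1 s = 1.98663 m³
1.98663 m³ ÷ (0.158987 m³/bbl) = 12.4955 bbl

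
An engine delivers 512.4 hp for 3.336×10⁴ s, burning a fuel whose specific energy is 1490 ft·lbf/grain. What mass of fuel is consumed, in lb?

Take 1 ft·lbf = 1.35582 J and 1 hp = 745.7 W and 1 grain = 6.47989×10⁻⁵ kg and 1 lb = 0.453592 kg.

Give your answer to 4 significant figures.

901.4 lb

512.4 hp → 382097 W
E = P × t = 382097 × 33360 = 1.27468×10¹⁰ J
1490 ft·lbf/grain → 3.1176×10⁷ J/kg
m = E / e_s = 1.27468×10¹⁰ / 3.1176×10⁷ = 408.866 kg
In lb: 408.866 / 0.453592 = 901.396 lb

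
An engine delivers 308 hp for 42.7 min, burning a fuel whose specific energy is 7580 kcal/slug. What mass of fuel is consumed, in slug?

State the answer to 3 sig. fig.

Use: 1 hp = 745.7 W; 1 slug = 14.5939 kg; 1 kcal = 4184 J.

18.6 slug

308 hp → 229676 W
42.7 min → 2562 s
E = P × t = 229676 × 2562 = 5.8843×10⁸ J
7580 kcal/slug → 2.17315×10⁶ J/kg
m = E / e_s = 5.8843×10⁸ / 2.17315×10⁶ = 270.773 kg
In slug: 270.773 / 14.5939 = 18.5538 slug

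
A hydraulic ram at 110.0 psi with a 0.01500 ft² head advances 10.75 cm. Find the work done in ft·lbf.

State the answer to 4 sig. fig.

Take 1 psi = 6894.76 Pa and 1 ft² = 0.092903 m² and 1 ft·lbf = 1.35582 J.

110.0 psi → 758424 Pa
0.01500 ft² → 0.00139354 m²
F = P × A = 758424 × 0.00139354 = 1056.89 N
10.75 cm → 0.1075 m
W = F × d = 1056.89 × 0.1075 = 113.616 J
In ft·lbf: 113.616 / 1.35582 = 83.7987 ft·lbf

83.80 ft·lbf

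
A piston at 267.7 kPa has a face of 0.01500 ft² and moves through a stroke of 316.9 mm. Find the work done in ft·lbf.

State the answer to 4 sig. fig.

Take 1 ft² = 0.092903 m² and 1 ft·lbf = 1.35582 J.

267.7 kPa → 267700 Pa
0.01500 ft² → 0.00139354 m²
F = P × A = 267700 × 0.00139354 = 373.051 N
316.9 mm → 0.3169 m
W = F × d = 373.051 × 0.3169 = 118.22 J
In ft·lbf: 118.22 / 1.35582 = 87.1945 ft·lbf

87.19 ft·lbf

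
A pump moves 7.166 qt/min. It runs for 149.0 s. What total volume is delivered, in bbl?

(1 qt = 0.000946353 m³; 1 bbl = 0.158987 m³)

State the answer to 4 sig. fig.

7.166 qt/min → 1.13026×10⁻⁴ m³/s
V = Q × t = 1.13026×10⁻⁴ × 149 = 0.0168409 m³
In bbl: 0.0168409 / 0.158987 = 0.105926 bbl

0.1059 bbl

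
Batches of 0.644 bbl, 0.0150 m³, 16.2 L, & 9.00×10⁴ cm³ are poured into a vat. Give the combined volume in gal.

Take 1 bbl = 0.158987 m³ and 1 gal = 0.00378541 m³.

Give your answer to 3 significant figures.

0.644 bbl × 0.158987 → 0.102388 m³
0.0150 m³ (already m³)
16.2 L × 0.001 → 0.0162 m³
9.00×10⁴ cm³ × 10⁻⁶ → 0.09 m³
Sum: 0.102388 + 0.015 + 0.0162 + 0.09 = 0.223588 m³
In gal: 0.223588 / 0.00378541 = 59.0657 gal

59.1 gal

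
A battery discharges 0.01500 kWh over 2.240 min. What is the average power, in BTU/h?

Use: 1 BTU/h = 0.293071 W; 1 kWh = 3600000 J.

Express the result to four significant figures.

1371 BTU/h

0.01500 kWh × 3600000 → 54000 J
2.240 min × 60 → 134.4 s
P = E / t = 54000 J / 134.4 s = 401.786 W
401.786 W ÷ (0.293071 W/BTU/h) = 1370.95 BTU/h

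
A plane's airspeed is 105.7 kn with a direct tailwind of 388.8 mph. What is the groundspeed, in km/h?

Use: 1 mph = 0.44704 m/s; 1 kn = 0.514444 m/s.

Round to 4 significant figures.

105.7 kn × 0.514444 = 54.3767 m/s
388.8 mph × 0.44704 = 173.809 m/s
Sum: 54.3767 + 173.809 = 228.186 m/s
In km/h: 228.186 / (1/3.6) = 821.47 km/h

821.5 km/h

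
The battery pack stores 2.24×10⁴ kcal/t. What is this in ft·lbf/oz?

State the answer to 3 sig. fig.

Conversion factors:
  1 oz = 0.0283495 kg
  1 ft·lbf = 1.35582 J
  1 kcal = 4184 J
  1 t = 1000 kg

1960 ft·lbf/oz

2.24×10⁴ kcal/t × 4184 J/kcal ÷ 1000 kg/t = 93721.6 J/kg
93721.6 J/kg ÷ 1.35582 J/ft·lbf × 0.0283495 kg/oz = 1959.67 ft·lbf/oz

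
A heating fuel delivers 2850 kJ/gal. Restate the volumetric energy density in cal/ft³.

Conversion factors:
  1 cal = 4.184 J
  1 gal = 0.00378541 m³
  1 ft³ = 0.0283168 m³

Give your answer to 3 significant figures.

2850 kJ/gal × 1000 J/kJ ÷ 0.00378541 m³/gal = 7.52891×10⁸ J/m³
7.52891×10⁸ J/m³ ÷ 4.184 J/cal × 0.0283168 m³/ft³ = 5.09547×10⁶ cal/ft³

5.10×10⁶ cal/ft³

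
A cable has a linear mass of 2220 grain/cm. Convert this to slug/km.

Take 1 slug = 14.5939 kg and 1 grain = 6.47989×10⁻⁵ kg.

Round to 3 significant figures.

2220 grain/cm × 6.47989×10⁻⁵ kg/grain ÷ 0.01 m/cm = 14.3854 kg/m
14.3854 kg/m ÷ 14.5939 kg/slug × 1000 m/km = 985.713 slug/km

986 slug/km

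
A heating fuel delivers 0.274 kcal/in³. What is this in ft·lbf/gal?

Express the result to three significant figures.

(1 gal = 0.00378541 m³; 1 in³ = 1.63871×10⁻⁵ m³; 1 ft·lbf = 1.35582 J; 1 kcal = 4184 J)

0.274 kcal/in³ × 4184 J/kcal ÷ 1.63871×10⁻⁵ m³/in³ = 6.99584×10⁷ J/m³
6.99584×10⁷ J/m³ ÷ 1.35582 J/ft·lbf × 0.00378541 m³/gal = 195322 ft·lbf/gal

1.95×10⁵ ft·lbf/gal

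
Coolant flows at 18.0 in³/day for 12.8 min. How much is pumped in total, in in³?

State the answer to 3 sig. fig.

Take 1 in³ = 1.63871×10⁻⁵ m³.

0.160 in³

18.0 in³/day → 3.41398×10⁻⁹ m³/s
12.8 min → 768 s
V = Q × t = 3.41398×10⁻⁹ × 768 = 2.62194×10⁻⁶ m³
In in³: 2.62194×10⁻⁶ / 1.63871×10⁻⁵ = 0.16 in³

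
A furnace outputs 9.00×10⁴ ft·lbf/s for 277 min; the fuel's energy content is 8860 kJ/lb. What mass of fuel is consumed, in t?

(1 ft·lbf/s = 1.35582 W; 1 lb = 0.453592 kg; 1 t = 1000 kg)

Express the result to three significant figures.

0.104 t

9.00×10⁴ ft·lbf/s → 122024 W
277 min → 16620 s
E = P × t = 122024 × 16620 = 2.02804×10⁹ J
8860 kJ/lb → 1.9533×10⁷ J/kg
m = E / e_s = 2.02804×10⁹ / 1.9533×10⁷ = 103.826 kg
In t: 103.826 / 1000 = 0.103826 t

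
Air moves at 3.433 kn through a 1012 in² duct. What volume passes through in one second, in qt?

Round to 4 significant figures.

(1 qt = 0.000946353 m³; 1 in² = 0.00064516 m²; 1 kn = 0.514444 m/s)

3.433 kn × 0.514444 → 1.76609 m/s
1012 in² × 0.00064516 → 0.652902 m²
V = v × A × t = 1.76609 m/s × 0.652902 m² × 1 s = 1.15308 m³
1.15308 m³ ÷ (0.000946353 m³/qt) = 1218.45 qt

1218 qt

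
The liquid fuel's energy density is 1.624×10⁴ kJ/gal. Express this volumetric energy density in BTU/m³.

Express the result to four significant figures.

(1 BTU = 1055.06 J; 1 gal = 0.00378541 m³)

1.624×10⁴ kJ/gal × 1000 J/kJ ÷ 0.00378541 m³/gal = 4.29016×10⁹ J/m³
4.29016×10⁹ J/m³ ÷ 1055.06 J/BTU = 4.06627×10⁶ BTU/m³

4.066×10⁶ BTU/m³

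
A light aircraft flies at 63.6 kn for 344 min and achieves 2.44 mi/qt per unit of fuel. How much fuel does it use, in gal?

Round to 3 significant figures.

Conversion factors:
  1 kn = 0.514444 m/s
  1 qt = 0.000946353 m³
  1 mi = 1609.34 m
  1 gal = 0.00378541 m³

63.6 kn → 32.7186 m/s
344 min → 20640 s
d = v × t = 32.7186 × 20640 = 675312 m
2.44 mi/qt → 4.14939×10⁶ m/m³
V = d / (distance per unit fuel) = 675312 / 4.14939×10⁶ = 0.16275 m³
In gal: 0.16275 / 0.00378541 = 42.994 gal

43.0 gal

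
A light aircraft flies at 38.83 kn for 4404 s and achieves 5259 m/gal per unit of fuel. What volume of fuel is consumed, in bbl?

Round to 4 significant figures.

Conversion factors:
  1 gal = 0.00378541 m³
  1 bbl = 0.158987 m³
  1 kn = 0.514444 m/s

0.3983 bbl

38.83 kn → 19.9759 m/s
d = v × t = 19.9759 × 4404 = 87973.9 m
5259 m/gal → 1.38928×10⁶ m/m³
V = d / (distance per unit fuel) = 87973.9 / 1.38928×10⁶ = 0.0633234 m³
In bbl: 0.0633234 / 0.158987 = 0.398293 bbl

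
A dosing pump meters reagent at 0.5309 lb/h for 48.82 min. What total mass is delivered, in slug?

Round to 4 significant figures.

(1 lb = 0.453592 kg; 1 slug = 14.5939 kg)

0.5309 lb/h → 6.68922×10⁻⁵ kg/s
48.82 min → 2929.2 s
m = ṁ × t = 6.68922×10⁻⁵ × 2929.2 = 0.195941 kg
In slug: 0.195941 / 14.5939 = 0.0134262 slug

0.01343 slug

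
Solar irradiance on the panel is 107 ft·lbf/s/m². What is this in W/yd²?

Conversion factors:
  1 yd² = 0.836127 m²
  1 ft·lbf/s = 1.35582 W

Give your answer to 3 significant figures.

107 ft·lbf/s/m² × 1.35582 W/ft·lbf/s = 145.073 W/m²
145.073 W/m² × 0.836127 m²/yd² = 121.299 W/yd²

121 W/yd²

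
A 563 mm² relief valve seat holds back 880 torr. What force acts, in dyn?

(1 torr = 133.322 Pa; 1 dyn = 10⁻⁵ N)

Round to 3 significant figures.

6.61×10⁶ dyn

880 torr × 133.322 = 117323 Pa
563 mm² × 10⁻⁶ = 5.63×10⁻⁴ m²
F = P × A = 117323 Pa × 5.63×10⁻⁴ m² = 66.0528 N
66.0528 N ÷ (10⁻⁵ N/dyn) = 6.60528×10⁶ dyn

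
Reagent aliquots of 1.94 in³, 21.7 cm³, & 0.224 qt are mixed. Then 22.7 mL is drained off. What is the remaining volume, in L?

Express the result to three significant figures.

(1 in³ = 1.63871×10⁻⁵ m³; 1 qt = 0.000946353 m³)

1.94 in³ × 1.63871×10⁻⁵ → 3.1791×10⁻⁵ m³
21.7 cm³ × 10⁻⁶ → 2.17×10⁻⁵ m³
0.224 qt × 0.000946353 → 2.11983×10⁻⁴ m³
22.7 mL × 10⁻⁶ → 2.27×10⁻⁵ m³
Result: 3.1791×10⁻⁵ + 2.17×10⁻⁵ + 2.11983×10⁻⁴ − 2.27×10⁻⁵ = 2.42774×10⁻⁴ m³
In L: 2.42774×10⁻⁴ / 0.001 = 0.242774 L

0.243 L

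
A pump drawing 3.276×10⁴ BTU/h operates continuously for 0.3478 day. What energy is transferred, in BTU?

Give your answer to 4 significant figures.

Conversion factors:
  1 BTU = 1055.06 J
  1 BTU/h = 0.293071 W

2.735×10⁵ BTU

3.276×10⁴ BTU/h × 0.293071 = 9601.01 W
0.3478 day × 86400 = 30049.9 s
E = P × t = 9601.01 W × 30049.9 s = 2.88509×10⁸ J
2.88509×10⁸ J ÷ (1055.06 J/BTU) = 273453 BTU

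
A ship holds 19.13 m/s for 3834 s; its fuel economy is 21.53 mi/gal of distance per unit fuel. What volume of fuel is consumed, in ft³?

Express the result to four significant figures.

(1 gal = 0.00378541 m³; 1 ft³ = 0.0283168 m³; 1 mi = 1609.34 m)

0.2830 ft³

d = v × t = 19.13 × 3834 = 73344.4 m
21.53 mi/gal → 9.15333×10⁶ m/m³
V = d / (distance per unit fuel) = 73344.4 / 9.15333×10⁶ = 0.00801287 m³
In ft³: 0.00801287 / 0.0283168 = 0.282972 ft³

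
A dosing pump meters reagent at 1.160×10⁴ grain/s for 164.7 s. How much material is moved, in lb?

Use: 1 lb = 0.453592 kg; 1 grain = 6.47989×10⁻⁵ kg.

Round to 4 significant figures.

1.160×10⁴ grain/s → 0.751667 kg/s
m = ṁ × t = 0.751667 × 164.7 = 123.8 kg
In lb: 123.8 / 0.453592 = 272.933 lb

272.9 lb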